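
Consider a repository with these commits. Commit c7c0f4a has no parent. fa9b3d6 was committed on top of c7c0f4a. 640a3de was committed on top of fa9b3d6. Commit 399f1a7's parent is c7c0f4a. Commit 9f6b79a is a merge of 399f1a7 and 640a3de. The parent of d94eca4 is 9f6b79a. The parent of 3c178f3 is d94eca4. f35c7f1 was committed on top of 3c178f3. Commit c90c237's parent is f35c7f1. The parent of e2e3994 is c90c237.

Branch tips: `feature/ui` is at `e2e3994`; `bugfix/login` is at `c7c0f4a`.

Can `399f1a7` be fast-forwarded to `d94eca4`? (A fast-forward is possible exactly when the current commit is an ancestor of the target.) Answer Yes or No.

A fast-forward from 399f1a7 to d94eca4 is possible iff 399f1a7 is an ancestor of d94eca4.
Ancestors of d94eca4: {399f1a7, 640a3de, 9f6b79a, c7c0f4a, d94eca4, fa9b3d6}.
399f1a7 is among them, so fast-forward is possible.

Yes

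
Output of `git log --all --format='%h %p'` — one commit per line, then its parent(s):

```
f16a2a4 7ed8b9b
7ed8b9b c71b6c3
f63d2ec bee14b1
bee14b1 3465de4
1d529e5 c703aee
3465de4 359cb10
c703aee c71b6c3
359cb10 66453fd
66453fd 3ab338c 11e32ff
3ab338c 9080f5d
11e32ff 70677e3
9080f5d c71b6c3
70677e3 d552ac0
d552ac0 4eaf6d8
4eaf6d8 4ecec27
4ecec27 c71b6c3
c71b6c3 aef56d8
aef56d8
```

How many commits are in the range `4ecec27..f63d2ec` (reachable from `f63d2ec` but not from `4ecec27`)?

Reachable from f63d2ec: {11e32ff, 3465de4, 359cb10, 3ab338c, 4eaf6d8, 4ecec27, 66453fd, 70677e3, 9080f5d, aef56d8, bee14b1, c71b6c3, d552ac0, f63d2ec}.
Reachable from 4ecec27: {4ecec27, aef56d8, c71b6c3}.
In f63d2ec's history but not 4ecec27's: {11e32ff, 3465de4, 359cb10, 3ab338c, 4eaf6d8, 66453fd, 70677e3, 9080f5d, bee14b1, d552ac0, f63d2ec} — 11 commits.

11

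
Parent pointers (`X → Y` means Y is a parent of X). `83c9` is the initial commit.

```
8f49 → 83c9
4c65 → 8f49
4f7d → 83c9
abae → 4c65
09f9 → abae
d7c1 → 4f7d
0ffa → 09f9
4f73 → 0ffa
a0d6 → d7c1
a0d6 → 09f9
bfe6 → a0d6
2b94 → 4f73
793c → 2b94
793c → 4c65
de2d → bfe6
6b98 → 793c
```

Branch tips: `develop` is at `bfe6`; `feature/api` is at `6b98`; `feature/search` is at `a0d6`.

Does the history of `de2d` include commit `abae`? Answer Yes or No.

Yes

Ancestors of de2d (commits reachable by following parents): {09f9, 4c65, 4f7d, 83c9, 8f49, a0d6, abae, bfe6, d7c1, de2d}.
abae is in that set, so it is an ancestor of de2d.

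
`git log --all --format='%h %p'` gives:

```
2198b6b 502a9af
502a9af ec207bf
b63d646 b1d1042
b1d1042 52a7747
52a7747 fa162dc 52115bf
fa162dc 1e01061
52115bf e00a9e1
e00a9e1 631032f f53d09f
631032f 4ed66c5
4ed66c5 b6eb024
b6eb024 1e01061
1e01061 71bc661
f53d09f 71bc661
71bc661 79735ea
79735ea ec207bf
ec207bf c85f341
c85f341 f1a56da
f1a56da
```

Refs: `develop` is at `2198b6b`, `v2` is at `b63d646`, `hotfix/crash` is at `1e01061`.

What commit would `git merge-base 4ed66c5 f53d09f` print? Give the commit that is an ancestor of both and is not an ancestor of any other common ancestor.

71bc661

Ancestors of 4ed66c5: {1e01061, 4ed66c5, 71bc661, 79735ea, b6eb024, c85f341, ec207bf, f1a56da}.
Ancestors of f53d09f: {71bc661, 79735ea, c85f341, ec207bf, f1a56da, f53d09f}.
Common ancestors: {71bc661, 79735ea, c85f341, ec207bf, f1a56da}.
Among these, 71bc661 is not an ancestor of any other common ancestor — it is the merge base.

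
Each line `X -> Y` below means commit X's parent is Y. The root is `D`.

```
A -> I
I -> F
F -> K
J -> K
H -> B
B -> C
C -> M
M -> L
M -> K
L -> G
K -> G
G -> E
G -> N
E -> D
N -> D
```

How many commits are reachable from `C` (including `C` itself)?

8

Walking parent pointers from C: reachable set = {C, D, E, G, K, L, M, N}.
That is 8 commits.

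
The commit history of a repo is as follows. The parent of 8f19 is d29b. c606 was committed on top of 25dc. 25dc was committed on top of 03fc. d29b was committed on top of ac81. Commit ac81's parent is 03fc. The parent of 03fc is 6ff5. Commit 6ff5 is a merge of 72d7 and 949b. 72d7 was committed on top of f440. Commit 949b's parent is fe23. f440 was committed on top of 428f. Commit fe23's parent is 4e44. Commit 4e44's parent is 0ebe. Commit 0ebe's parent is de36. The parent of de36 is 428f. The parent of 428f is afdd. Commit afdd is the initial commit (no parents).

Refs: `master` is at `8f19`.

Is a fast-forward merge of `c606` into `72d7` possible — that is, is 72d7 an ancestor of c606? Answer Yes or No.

Yes

A fast-forward from 72d7 to c606 is possible iff 72d7 is an ancestor of c606.
Ancestors of c606: {03fc, 0ebe, 25dc, 428f, 4e44, 6ff5, 72d7, 949b, afdd, c606, de36, f440, fe23}.
72d7 is among them, so fast-forward is possible.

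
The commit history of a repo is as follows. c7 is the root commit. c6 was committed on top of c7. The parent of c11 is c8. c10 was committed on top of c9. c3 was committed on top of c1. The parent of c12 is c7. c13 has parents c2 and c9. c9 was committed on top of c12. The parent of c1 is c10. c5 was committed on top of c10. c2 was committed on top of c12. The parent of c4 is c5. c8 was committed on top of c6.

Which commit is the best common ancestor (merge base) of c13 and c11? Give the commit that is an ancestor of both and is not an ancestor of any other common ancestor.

Ancestors of c13: {c12, c13, c2, c7, c9}.
Ancestors of c11: {c11, c6, c7, c8}.
Common ancestors: {c7}.
The only common ancestor is c7, so it is the merge base.

c7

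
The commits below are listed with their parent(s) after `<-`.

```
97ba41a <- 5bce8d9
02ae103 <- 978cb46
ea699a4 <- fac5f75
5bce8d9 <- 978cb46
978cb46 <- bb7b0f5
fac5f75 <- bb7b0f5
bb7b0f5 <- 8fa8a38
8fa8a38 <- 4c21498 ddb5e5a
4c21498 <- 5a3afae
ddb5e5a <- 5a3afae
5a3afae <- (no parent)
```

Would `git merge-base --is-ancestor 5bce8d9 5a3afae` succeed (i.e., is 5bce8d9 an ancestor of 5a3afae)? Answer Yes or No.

Ancestors of 5a3afae: {5a3afae}.
5bce8d9 is not in that set, so it is not an ancestor of 5a3afae.

No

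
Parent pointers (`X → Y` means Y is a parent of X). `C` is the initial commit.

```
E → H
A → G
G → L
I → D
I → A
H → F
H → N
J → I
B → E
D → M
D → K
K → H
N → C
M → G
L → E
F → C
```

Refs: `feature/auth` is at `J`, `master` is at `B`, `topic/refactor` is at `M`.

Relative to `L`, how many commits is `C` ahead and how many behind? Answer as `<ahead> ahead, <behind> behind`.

Reachable from C: {C}.
Reachable from L: {C, E, F, H, L, N}.
Only in C's history (ahead): {} — 0.
Only in L's history (behind): {E, F, H, L, N} — 5.

0 ahead, 5 behind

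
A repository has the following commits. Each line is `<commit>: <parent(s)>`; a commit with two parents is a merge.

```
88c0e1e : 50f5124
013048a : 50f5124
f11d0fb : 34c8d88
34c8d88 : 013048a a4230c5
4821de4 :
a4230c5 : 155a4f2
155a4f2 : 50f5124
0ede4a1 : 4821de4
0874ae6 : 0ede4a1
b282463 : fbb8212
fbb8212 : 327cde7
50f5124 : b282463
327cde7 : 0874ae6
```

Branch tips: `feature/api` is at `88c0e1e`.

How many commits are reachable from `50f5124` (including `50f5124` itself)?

7

Walking parent pointers from 50f5124: reachable set = {0874ae6, 0ede4a1, 327cde7, 4821de4, 50f5124, b282463, fbb8212}.
That is 7 commits.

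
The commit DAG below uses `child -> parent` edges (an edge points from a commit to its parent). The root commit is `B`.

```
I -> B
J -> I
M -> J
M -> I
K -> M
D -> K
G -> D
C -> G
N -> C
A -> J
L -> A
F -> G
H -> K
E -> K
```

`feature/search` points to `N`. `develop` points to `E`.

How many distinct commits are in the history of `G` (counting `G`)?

Walking parent pointers from G: reachable set = {B, D, G, I, J, K, M}.
That is 7 commits.

7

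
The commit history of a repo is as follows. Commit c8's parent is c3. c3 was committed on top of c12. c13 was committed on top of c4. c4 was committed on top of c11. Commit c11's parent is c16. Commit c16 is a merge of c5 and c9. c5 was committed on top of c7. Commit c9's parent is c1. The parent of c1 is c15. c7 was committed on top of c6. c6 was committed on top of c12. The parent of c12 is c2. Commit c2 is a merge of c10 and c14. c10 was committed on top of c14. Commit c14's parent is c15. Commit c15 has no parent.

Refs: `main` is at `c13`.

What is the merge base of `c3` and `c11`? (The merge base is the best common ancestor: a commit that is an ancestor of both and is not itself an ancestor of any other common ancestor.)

c12

Ancestors of c3: {c10, c12, c14, c15, c2, c3}.
Ancestors of c11: {c1, c10, c11, c12, c14, c15, c16, c2, c5, c6, c7, c9}.
Common ancestors: {c10, c12, c14, c15, c2}.
Among these, c12 is not an ancestor of any other common ancestor — it is the merge base.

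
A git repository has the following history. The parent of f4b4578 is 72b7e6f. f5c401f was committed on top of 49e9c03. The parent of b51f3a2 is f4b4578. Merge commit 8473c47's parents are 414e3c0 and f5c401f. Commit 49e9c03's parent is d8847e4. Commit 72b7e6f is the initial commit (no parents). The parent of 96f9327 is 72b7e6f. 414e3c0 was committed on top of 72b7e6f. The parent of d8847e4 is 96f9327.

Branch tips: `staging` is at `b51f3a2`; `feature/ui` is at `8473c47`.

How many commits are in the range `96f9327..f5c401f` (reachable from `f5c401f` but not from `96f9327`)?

3

Reachable from f5c401f: {49e9c03, 72b7e6f, 96f9327, d8847e4, f5c401f}.
Reachable from 96f9327: {72b7e6f, 96f9327}.
In f5c401f's history but not 96f9327's: {49e9c03, d8847e4, f5c401f} — 3 commits.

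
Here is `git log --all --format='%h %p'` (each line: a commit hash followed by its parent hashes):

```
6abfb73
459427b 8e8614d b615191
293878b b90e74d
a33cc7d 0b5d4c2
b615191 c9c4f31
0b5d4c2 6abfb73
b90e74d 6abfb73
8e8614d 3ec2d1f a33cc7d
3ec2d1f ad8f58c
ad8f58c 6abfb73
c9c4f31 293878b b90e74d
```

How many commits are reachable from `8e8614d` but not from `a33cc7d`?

Reachable from 8e8614d: {0b5d4c2, 3ec2d1f, 6abfb73, 8e8614d, a33cc7d, ad8f58c}.
Reachable from a33cc7d: {0b5d4c2, 6abfb73, a33cc7d}.
In 8e8614d's history but not a33cc7d's: {3ec2d1f, 8e8614d, ad8f58c} — 3 commits.

3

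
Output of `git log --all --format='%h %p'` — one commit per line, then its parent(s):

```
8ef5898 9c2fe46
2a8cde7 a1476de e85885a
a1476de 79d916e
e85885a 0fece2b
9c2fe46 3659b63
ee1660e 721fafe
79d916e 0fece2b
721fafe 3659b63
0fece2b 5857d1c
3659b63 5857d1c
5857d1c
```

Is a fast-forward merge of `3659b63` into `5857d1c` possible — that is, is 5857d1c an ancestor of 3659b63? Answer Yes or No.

A fast-forward from 5857d1c to 3659b63 is possible iff 5857d1c is an ancestor of 3659b63.
Ancestors of 3659b63: {3659b63, 5857d1c}.
5857d1c is among them, so fast-forward is possible.

Yes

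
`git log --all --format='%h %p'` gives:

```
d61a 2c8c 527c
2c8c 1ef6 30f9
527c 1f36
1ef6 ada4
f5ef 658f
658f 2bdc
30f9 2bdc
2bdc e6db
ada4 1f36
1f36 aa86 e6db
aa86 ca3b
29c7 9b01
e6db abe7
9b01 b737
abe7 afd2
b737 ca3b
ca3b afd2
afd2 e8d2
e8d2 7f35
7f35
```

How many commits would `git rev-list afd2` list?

Walking parent pointers from afd2: reachable set = {7f35, afd2, e8d2}.
That is 3 commits.

3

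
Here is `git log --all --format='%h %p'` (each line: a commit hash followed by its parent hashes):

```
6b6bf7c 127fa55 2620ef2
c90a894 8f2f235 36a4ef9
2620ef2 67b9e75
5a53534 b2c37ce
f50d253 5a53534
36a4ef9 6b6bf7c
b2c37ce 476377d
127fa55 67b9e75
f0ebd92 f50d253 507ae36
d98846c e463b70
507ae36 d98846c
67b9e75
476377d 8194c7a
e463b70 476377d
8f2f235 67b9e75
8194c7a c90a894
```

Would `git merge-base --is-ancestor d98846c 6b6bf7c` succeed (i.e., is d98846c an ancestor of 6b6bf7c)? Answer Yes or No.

No

Ancestors of 6b6bf7c: {127fa55, 2620ef2, 67b9e75, 6b6bf7c}.
d98846c is not in that set, so it is not an ancestor of 6b6bf7c.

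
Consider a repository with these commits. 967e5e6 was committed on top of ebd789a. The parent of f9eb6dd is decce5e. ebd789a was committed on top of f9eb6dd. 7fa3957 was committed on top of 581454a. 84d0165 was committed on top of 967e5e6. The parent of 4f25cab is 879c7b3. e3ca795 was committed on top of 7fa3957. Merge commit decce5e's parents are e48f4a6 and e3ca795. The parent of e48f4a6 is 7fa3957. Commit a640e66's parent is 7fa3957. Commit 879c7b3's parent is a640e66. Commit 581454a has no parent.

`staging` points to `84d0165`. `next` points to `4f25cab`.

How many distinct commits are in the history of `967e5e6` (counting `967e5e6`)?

8

Walking parent pointers from 967e5e6: reachable set = {581454a, 7fa3957, 967e5e6, decce5e, e3ca795, e48f4a6, ebd789a, f9eb6dd}.
That is 8 commits.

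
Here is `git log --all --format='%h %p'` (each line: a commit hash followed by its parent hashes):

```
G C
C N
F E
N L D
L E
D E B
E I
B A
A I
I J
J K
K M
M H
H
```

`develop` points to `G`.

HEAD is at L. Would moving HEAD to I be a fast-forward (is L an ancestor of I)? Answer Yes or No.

No

A fast-forward from L to I is possible iff L is an ancestor of I.
Ancestors of I: {H, I, J, K, M}.
L is not among them, so fast-forward is not possible.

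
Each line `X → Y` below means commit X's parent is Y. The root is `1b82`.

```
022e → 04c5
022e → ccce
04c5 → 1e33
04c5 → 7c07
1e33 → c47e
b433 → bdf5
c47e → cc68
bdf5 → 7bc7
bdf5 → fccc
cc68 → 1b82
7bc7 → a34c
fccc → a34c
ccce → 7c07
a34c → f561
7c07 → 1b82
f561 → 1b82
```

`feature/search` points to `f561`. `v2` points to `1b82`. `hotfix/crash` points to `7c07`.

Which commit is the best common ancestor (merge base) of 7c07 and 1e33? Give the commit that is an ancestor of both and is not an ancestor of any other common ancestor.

Ancestors of 7c07: {1b82, 7c07}.
Ancestors of 1e33: {1b82, 1e33, c47e, cc68}.
Common ancestors: {1b82}.
The only common ancestor is 1b82, so it is the merge base.

1b82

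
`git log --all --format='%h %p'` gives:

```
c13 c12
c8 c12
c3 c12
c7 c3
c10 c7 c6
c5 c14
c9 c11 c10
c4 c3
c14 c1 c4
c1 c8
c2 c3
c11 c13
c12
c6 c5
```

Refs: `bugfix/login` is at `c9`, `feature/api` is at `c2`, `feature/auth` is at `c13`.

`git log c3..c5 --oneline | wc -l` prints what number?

Reachable from c5: {c1, c12, c14, c3, c4, c5, c8}.
Reachable from c3: {c12, c3}.
In c5's history but not c3's: {c1, c14, c4, c5, c8} — 5 commits.

5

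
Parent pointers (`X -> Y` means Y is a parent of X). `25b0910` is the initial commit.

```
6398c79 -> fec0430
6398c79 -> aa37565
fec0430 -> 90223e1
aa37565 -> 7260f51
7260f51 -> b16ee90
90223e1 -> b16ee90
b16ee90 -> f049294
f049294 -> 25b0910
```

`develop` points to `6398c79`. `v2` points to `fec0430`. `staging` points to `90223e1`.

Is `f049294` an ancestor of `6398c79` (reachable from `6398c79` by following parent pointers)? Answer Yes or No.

Yes

Ancestors of 6398c79 (commits reachable by following parents): {25b0910, 6398c79, 7260f51, 90223e1, aa37565, b16ee90, f049294, fec0430}.
f049294 is in that set, so it is an ancestor of 6398c79.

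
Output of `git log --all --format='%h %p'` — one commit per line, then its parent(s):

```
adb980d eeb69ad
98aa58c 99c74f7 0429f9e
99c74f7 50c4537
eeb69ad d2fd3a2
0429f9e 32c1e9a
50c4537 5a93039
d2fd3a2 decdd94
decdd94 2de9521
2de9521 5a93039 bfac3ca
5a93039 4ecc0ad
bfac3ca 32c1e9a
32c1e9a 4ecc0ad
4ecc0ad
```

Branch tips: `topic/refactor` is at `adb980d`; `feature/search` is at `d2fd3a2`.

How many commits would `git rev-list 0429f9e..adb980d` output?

Reachable from adb980d: {2de9521, 32c1e9a, 4ecc0ad, 5a93039, adb980d, bfac3ca, d2fd3a2, decdd94, eeb69ad}.
Reachable from 0429f9e: {0429f9e, 32c1e9a, 4ecc0ad}.
In adb980d's history but not 0429f9e's: {2de9521, 5a93039, adb980d, bfac3ca, d2fd3a2, decdd94, eeb69ad} — 7 commits.

7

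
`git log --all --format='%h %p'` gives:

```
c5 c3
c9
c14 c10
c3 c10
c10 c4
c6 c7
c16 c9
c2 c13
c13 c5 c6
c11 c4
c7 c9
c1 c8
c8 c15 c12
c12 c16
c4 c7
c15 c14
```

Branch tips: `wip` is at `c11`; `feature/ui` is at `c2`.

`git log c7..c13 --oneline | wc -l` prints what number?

6

Reachable from c13: {c10, c13, c3, c4, c5, c6, c7, c9}.
Reachable from c7: {c7, c9}.
In c13's history but not c7's: {c10, c13, c3, c4, c5, c6} — 6 commits.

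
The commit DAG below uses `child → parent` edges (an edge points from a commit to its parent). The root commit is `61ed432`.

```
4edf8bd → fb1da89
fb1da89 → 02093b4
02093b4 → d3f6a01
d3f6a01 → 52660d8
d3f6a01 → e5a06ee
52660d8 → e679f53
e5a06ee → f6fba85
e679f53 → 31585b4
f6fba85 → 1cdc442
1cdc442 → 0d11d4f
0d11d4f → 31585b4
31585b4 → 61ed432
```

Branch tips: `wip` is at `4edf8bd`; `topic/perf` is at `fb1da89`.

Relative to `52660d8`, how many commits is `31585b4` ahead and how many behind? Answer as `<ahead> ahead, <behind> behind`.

0 ahead, 2 behind

Reachable from 31585b4: {31585b4, 61ed432}.
Reachable from 52660d8: {31585b4, 52660d8, 61ed432, e679f53}.
Only in 31585b4's history (ahead): {} — 0.
Only in 52660d8's history (behind): {52660d8, e679f53} — 2.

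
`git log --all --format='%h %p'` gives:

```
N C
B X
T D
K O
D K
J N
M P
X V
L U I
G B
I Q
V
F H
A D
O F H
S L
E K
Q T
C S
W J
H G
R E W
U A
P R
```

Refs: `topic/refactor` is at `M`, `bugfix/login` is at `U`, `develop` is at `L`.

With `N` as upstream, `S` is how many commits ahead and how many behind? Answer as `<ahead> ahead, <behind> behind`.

Reachable from S: {A, B, D, F, G, H, I, K, L, O, Q, S, T, U, V, X}.
Reachable from N: {A, B, C, D, F, G, H, I, K, L, N, O, Q, S, T, U, V, X}.
Only in S's history (ahead): {} — 0.
Only in N's history (behind): {C, N} — 2.

0 ahead, 2 behind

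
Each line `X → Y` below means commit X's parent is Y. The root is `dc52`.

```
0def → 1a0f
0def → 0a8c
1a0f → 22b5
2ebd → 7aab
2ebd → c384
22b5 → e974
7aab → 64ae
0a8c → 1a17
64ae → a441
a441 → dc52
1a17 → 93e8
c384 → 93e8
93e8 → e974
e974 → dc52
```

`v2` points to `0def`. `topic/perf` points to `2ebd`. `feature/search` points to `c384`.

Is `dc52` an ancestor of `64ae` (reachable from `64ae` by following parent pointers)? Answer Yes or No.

Yes

Ancestors of 64ae (commits reachable by following parents): {64ae, a441, dc52}.
dc52 is in that set, so it is an ancestor of 64ae.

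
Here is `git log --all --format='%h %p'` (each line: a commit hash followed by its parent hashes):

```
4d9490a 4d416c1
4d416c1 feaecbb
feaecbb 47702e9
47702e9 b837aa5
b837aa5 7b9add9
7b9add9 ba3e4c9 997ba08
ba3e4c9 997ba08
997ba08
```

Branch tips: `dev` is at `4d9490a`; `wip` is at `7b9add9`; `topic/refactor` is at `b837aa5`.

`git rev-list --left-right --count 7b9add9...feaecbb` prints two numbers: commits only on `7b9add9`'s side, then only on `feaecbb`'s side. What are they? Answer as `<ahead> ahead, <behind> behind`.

0 ahead, 3 behind

Reachable from 7b9add9: {7b9add9, 997ba08, ba3e4c9}.
Reachable from feaecbb: {47702e9, 7b9add9, 997ba08, b837aa5, ba3e4c9, feaecbb}.
Only in 7b9add9's history (ahead): {} — 0.
Only in feaecbb's history (behind): {47702e9, b837aa5, feaecbb} — 3.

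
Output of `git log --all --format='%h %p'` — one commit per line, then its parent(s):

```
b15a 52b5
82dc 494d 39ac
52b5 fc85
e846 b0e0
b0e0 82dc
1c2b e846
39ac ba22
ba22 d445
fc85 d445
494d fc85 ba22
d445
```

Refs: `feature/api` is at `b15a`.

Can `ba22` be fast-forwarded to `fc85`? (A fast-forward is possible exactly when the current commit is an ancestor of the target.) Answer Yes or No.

No

A fast-forward from ba22 to fc85 is possible iff ba22 is an ancestor of fc85.
Ancestors of fc85: {d445, fc85}.
ba22 is not among them, so fast-forward is not possible.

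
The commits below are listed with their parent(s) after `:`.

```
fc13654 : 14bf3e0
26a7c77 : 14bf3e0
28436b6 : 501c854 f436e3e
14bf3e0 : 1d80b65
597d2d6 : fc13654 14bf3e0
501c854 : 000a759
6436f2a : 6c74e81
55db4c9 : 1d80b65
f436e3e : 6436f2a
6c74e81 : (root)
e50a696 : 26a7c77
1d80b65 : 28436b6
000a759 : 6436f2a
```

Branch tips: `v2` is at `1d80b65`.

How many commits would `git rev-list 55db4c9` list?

8

Walking parent pointers from 55db4c9: reachable set = {000a759, 1d80b65, 28436b6, 501c854, 55db4c9, 6436f2a, 6c74e81, f436e3e}.
That is 8 commits.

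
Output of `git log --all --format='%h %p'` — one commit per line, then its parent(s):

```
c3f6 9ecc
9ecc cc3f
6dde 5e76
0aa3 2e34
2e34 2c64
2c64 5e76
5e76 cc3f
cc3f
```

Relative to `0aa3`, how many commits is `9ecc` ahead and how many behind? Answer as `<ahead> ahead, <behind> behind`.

Reachable from 9ecc: {9ecc, cc3f}.
Reachable from 0aa3: {0aa3, 2c64, 2e34, 5e76, cc3f}.
Only in 9ecc's history (ahead): {9ecc} — 1.
Only in 0aa3's history (behind): {0aa3, 2c64, 2e34, 5e76} — 4.

1 ahead, 4 behind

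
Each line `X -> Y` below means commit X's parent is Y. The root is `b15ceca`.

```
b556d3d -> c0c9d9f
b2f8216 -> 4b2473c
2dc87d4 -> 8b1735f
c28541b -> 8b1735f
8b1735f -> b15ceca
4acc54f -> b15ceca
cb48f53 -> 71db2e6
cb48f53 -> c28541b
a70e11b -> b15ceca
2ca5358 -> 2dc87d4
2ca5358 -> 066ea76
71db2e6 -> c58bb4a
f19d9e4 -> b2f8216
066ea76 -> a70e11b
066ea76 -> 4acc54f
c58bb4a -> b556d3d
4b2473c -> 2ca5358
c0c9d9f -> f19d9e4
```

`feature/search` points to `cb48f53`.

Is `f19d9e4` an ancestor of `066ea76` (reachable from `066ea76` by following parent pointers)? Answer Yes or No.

Ancestors of 066ea76: {066ea76, 4acc54f, a70e11b, b15ceca}.
f19d9e4 is not in that set, so it is not an ancestor of 066ea76.

No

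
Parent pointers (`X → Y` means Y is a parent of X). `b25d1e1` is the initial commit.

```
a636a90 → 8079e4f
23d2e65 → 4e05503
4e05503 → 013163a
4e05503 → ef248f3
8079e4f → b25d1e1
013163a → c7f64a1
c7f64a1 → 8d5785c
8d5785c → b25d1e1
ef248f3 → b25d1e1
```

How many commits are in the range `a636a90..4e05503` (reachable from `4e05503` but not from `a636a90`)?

Reachable from 4e05503: {013163a, 4e05503, 8d5785c, b25d1e1, c7f64a1, ef248f3}.
Reachable from a636a90: {8079e4f, a636a90, b25d1e1}.
In 4e05503's history but not a636a90's: {013163a, 4e05503, 8d5785c, c7f64a1, ef248f3} — 5 commits.

5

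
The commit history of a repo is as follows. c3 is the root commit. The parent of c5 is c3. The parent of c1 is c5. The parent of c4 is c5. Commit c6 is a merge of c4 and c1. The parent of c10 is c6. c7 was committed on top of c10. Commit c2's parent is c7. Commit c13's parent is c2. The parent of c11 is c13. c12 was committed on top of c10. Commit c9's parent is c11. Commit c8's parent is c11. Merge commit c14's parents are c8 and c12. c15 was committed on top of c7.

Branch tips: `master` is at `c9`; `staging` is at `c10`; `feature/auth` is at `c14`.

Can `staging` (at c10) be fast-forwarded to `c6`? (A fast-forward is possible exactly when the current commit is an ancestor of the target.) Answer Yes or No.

No

A fast-forward from c10 to c6 is possible iff c10 is an ancestor of c6.
Ancestors of c6: {c1, c3, c4, c5, c6}.
c10 is not among them, so fast-forward is not possible.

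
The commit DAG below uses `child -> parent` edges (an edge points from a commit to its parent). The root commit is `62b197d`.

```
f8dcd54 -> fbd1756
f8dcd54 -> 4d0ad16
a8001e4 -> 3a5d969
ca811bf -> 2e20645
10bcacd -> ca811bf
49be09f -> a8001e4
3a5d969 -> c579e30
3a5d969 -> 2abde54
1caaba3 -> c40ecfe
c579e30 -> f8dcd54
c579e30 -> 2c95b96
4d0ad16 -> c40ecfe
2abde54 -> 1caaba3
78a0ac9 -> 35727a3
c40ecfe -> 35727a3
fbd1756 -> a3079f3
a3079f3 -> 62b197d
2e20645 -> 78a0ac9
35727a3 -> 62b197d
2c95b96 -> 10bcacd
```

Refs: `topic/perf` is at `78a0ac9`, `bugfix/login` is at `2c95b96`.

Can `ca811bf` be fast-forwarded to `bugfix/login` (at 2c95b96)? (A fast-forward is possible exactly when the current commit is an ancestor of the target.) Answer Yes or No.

A fast-forward from ca811bf to 2c95b96 is possible iff ca811bf is an ancestor of 2c95b96.
Ancestors of 2c95b96: {10bcacd, 2c95b96, 2e20645, 35727a3, 62b197d, 78a0ac9, ca811bf}.
ca811bf is among them, so fast-forward is possible.

Yes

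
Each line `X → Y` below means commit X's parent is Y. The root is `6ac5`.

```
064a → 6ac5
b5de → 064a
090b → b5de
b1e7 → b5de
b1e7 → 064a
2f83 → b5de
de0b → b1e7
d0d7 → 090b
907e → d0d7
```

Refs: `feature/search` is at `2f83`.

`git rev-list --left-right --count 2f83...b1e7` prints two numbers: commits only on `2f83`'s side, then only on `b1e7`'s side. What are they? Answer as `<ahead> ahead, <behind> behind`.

1 ahead, 1 behind

Reachable from 2f83: {064a, 2f83, 6ac5, b5de}.
Reachable from b1e7: {064a, 6ac5, b1e7, b5de}.
Only in 2f83's history (ahead): {2f83} — 1.
Only in b1e7's history (behind): {b1e7} — 1.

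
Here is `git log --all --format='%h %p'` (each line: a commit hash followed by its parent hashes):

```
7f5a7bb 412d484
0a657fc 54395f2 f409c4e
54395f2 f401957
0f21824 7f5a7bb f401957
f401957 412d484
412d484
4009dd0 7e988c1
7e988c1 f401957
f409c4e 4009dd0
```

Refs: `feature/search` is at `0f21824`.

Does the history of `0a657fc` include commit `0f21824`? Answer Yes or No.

Ancestors of 0a657fc: {0a657fc, 4009dd0, 412d484, 54395f2, 7e988c1, f401957, f409c4e}.
0f21824 is not in that set, so it is not an ancestor of 0a657fc.

No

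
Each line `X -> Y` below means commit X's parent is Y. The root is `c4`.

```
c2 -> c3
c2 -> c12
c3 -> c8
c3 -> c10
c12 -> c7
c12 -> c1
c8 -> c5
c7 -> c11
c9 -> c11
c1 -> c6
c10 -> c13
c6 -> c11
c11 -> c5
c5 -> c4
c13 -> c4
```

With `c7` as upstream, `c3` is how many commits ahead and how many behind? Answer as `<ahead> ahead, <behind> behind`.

4 ahead, 2 behind

Reachable from c3: {c10, c13, c3, c4, c5, c8}.
Reachable from c7: {c11, c4, c5, c7}.
Only in c3's history (ahead): {c10, c13, c3, c8} — 4.
Only in c7's history (behind): {c11, c7} — 2.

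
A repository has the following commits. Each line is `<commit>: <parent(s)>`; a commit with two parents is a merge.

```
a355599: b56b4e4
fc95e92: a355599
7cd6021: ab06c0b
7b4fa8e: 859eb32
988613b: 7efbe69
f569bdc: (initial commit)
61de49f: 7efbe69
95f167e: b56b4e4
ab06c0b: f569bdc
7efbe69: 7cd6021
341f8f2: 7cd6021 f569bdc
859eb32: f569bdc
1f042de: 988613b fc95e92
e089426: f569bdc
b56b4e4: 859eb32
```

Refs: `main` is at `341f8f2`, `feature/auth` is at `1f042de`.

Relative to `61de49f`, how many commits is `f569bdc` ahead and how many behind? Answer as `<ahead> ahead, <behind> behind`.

Reachable from f569bdc: {f569bdc}.
Reachable from 61de49f: {61de49f, 7cd6021, 7efbe69, ab06c0b, f569bdc}.
Only in f569bdc's history (ahead): {} — 0.
Only in 61de49f's history (behind): {61de49f, 7cd6021, 7efbe69, ab06c0b} — 4.

0 ahead, 4 behind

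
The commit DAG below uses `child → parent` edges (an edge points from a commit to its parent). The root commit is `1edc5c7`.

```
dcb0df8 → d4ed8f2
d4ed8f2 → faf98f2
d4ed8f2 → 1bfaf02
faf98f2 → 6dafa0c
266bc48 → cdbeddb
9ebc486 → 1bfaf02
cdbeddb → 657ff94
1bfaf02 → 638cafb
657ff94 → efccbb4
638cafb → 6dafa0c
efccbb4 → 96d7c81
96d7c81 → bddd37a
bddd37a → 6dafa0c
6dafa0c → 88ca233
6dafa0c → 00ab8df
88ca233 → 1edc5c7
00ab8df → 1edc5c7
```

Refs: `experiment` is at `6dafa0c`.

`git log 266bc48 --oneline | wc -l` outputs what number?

Walking parent pointers from 266bc48: reachable set = {00ab8df, 1edc5c7, 266bc48, 657ff94, 6dafa0c, 88ca233, 96d7c81, bddd37a, cdbeddb, efccbb4}.
That is 10 commits.

10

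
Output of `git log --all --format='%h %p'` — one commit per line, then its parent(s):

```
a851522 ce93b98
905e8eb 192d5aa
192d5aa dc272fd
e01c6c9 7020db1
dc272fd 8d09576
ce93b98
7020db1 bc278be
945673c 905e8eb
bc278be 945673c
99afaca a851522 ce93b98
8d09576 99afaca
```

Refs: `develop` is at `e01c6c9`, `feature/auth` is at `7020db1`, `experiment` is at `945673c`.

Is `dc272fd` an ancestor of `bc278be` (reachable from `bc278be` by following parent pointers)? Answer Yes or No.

Yes

Ancestors of bc278be (commits reachable by following parents): {192d5aa, 8d09576, 905e8eb, 945673c, 99afaca, a851522, bc278be, ce93b98, dc272fd}.
dc272fd is in that set, so it is an ancestor of bc278be.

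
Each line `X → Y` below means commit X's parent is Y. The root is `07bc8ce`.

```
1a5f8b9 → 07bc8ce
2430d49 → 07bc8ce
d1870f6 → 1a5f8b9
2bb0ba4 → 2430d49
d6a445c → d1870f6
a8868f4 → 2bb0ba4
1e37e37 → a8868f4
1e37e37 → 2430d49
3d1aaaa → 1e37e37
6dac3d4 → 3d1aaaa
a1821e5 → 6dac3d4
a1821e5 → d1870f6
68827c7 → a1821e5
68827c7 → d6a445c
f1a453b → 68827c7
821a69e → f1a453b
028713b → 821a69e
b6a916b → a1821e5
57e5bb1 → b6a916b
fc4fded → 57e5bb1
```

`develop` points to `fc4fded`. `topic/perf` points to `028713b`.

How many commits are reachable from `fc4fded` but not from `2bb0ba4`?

10

Reachable from fc4fded: {07bc8ce, 1a5f8b9, 1e37e37, 2430d49, 2bb0ba4, 3d1aaaa, 57e5bb1, 6dac3d4, a1821e5, a8868f4, b6a916b, d1870f6, fc4fded}.
Reachable from 2bb0ba4: {07bc8ce, 2430d49, 2bb0ba4}.
In fc4fded's history but not 2bb0ba4's: {1a5f8b9, 1e37e37, 3d1aaaa, 57e5bb1, 6dac3d4, a1821e5, a8868f4, b6a916b, d1870f6, fc4fded} — 10 commits.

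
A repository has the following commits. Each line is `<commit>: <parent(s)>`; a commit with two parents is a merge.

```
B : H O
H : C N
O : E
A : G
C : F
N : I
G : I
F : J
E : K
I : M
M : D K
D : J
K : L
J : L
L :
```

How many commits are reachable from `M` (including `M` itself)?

5

Walking parent pointers from M: reachable set = {D, J, K, L, M}.
That is 5 commits.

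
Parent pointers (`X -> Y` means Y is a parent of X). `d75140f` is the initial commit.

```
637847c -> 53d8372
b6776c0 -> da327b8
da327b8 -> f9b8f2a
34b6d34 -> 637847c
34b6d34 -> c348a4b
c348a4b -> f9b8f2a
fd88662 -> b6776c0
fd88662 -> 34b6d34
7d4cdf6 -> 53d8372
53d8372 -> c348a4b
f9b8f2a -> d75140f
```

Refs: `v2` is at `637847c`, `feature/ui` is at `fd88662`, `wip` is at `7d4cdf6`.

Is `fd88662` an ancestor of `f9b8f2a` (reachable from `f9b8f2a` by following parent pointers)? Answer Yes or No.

Ancestors of f9b8f2a: {d75140f, f9b8f2a}.
fd88662 is not in that set, so it is not an ancestor of f9b8f2a.

No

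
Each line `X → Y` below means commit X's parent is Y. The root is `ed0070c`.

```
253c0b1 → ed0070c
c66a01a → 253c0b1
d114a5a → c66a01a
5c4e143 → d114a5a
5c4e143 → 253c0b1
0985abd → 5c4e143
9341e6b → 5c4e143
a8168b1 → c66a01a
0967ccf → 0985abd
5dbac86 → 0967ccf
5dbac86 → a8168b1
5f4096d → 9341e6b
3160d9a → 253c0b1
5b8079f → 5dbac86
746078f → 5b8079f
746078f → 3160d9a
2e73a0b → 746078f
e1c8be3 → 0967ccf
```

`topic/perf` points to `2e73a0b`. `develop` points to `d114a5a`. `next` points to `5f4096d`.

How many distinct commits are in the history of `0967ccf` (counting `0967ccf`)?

Walking parent pointers from 0967ccf: reachable set = {0967ccf, 0985abd, 253c0b1, 5c4e143, c66a01a, d114a5a, ed0070c}.
That is 7 commits.

7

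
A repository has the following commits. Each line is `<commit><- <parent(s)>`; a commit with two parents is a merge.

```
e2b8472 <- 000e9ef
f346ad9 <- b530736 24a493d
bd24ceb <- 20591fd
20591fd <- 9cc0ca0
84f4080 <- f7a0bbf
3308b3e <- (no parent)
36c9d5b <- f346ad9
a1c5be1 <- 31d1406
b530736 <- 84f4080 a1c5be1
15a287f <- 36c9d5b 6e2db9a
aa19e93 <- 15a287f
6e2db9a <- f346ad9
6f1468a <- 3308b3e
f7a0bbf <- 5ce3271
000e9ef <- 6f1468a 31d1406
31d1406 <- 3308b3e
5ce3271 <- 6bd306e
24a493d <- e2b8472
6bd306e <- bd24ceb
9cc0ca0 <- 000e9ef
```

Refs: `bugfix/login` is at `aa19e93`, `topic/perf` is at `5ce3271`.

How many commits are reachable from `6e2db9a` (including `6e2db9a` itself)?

Walking parent pointers from 6e2db9a: reachable set = {000e9ef, 20591fd, 24a493d, 31d1406, 3308b3e, 5ce3271, 6bd306e, 6e2db9a, 6f1468a, 84f4080, 9cc0ca0, a1c5be1, b530736, bd24ceb, e2b8472, f346ad9, f7a0bbf}.
That is 17 commits.

17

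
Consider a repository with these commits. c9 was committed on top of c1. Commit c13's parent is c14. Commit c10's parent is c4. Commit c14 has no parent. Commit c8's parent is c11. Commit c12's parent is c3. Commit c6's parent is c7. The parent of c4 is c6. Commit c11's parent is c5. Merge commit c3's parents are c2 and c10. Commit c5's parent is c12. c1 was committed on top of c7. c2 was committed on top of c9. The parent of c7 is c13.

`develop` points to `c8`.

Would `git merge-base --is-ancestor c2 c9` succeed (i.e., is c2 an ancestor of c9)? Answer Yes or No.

No

Ancestors of c9: {c1, c13, c14, c7, c9}.
c2 is not in that set, so it is not an ancestor of c9.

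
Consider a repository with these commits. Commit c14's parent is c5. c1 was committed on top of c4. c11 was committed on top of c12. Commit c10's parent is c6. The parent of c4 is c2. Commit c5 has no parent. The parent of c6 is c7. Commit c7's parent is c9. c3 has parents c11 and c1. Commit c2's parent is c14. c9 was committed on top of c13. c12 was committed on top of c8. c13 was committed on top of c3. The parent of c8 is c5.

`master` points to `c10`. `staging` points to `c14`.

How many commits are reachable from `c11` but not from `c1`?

3

Reachable from c11: {c11, c12, c5, c8}.
Reachable from c1: {c1, c14, c2, c4, c5}.
In c11's history but not c1's: {c11, c12, c8} — 3 commits.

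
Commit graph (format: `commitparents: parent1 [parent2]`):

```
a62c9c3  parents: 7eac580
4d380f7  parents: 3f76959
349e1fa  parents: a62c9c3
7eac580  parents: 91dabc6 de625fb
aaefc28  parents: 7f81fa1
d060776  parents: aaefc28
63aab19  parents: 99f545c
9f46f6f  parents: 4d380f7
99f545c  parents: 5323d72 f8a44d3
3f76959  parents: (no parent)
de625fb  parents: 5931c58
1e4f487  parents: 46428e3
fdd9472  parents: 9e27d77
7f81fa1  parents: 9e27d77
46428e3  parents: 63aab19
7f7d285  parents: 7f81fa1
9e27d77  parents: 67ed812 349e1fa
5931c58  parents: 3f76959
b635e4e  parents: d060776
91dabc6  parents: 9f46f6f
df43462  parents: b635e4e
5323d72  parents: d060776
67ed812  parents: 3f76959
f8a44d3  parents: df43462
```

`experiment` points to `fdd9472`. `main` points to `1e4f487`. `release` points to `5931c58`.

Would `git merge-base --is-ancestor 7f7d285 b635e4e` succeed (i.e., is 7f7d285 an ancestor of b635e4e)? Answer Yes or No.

Ancestors of b635e4e: {349e1fa, 3f76959, 4d380f7, 5931c58, 67ed812, 7eac580, 7f81fa1, 91dabc6, 9e27d77, 9f46f6f, a62c9c3, aaefc28, b635e4e, d060776, de625fb}.
7f7d285 is not in that set, so it is not an ancestor of b635e4e.

No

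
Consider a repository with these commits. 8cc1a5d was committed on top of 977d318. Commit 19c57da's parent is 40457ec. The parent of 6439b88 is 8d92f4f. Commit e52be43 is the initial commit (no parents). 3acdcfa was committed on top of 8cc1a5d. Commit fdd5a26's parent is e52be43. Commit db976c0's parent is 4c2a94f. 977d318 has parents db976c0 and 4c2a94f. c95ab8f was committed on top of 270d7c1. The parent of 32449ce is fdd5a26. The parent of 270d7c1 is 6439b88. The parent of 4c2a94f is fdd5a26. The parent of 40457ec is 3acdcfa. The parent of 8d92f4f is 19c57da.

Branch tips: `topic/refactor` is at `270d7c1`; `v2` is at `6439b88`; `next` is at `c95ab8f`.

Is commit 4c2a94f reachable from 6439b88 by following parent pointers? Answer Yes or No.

Ancestors of 6439b88 (commits reachable by following parents): {19c57da, 3acdcfa, 40457ec, 4c2a94f, 6439b88, 8cc1a5d, 8d92f4f, 977d318, db976c0, e52be43, fdd5a26}.
4c2a94f is in that set, so it is an ancestor of 6439b88.

Yes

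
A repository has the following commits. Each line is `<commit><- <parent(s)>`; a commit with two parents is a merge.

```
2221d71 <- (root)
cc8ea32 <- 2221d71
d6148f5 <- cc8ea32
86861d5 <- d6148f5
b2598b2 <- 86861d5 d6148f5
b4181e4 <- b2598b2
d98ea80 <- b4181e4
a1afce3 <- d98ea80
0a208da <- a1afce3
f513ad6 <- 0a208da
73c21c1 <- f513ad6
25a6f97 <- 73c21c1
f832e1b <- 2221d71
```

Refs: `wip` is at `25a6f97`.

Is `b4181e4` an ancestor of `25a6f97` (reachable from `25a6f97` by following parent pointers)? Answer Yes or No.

Ancestors of 25a6f97 (commits reachable by following parents): {0a208da, 2221d71, 25a6f97, 73c21c1, 86861d5, a1afce3, b2598b2, b4181e4, cc8ea32, d6148f5, d98ea80, f513ad6}.
b4181e4 is in that set, so it is an ancestor of 25a6f97.

Yes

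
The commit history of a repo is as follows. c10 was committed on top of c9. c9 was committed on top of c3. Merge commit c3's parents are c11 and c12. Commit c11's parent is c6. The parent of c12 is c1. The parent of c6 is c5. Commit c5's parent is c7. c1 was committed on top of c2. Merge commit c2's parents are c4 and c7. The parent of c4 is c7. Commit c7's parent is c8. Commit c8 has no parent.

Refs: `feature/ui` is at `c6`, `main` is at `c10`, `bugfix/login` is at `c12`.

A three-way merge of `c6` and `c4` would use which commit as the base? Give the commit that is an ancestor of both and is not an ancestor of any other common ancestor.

Ancestors of c6: {c5, c6, c7, c8}.
Ancestors of c4: {c4, c7, c8}.
Common ancestors: {c7, c8}.
Among these, c7 is not an ancestor of any other common ancestor — it is the merge base.

c7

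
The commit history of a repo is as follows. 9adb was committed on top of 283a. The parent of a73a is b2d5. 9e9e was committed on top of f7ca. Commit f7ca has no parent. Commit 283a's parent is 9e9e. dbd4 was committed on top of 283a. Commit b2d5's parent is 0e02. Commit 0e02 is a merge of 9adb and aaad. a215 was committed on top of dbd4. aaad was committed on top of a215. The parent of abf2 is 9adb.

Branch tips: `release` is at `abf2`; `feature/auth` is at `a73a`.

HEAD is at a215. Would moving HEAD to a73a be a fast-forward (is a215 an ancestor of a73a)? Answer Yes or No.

A fast-forward from a215 to a73a is possible iff a215 is an ancestor of a73a.
Ancestors of a73a: {0e02, 283a, 9adb, 9e9e, a215, a73a, aaad, b2d5, dbd4, f7ca}.
a215 is among them, so fast-forward is possible.

Yes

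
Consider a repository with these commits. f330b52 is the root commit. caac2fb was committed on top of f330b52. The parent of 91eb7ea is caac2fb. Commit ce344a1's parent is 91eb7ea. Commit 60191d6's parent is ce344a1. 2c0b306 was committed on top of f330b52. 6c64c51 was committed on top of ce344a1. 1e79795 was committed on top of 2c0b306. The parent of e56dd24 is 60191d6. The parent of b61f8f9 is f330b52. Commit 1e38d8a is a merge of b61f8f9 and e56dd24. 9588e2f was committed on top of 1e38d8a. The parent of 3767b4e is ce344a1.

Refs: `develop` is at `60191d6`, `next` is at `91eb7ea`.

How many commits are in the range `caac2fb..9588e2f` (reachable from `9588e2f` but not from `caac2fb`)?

Reachable from 9588e2f: {1e38d8a, 60191d6, 91eb7ea, 9588e2f, b61f8f9, caac2fb, ce344a1, e56dd24, f330b52}.
Reachable from caac2fb: {caac2fb, f330b52}.
In 9588e2f's history but not caac2fb's: {1e38d8a, 60191d6, 91eb7ea, 9588e2f, b61f8f9, ce344a1, e56dd24} — 7 commits.

7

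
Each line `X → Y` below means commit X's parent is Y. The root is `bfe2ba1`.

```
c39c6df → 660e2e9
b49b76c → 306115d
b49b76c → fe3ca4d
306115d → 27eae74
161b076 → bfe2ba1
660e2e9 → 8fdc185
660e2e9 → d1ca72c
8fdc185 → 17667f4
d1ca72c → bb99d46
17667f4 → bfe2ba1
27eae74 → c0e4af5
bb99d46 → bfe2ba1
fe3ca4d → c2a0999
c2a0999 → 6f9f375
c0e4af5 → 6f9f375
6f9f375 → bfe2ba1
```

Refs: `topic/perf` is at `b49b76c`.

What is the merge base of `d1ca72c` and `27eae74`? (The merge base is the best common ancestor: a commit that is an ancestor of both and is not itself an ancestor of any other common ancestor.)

Ancestors of d1ca72c: {bb99d46, bfe2ba1, d1ca72c}.
Ancestors of 27eae74: {27eae74, 6f9f375, bfe2ba1, c0e4af5}.
Common ancestors: {bfe2ba1}.
The only common ancestor is bfe2ba1, so it is the merge base.

bfe2ba1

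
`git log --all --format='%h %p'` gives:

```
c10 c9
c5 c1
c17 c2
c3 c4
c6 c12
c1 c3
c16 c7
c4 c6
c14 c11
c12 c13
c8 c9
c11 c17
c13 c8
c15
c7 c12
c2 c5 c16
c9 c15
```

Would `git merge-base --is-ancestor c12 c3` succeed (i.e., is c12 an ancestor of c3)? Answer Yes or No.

Ancestors of c3 (commits reachable by following parents): {c12, c13, c15, c3, c4, c6, c8, c9}.
c12 is in that set, so it is an ancestor of c3.

Yes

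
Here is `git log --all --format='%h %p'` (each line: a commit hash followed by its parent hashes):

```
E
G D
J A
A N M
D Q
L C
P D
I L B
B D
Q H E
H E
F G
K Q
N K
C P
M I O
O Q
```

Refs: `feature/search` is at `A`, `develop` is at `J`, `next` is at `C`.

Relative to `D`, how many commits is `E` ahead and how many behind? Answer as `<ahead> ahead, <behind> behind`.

0 ahead, 3 behind

Reachable from E: {E}.
Reachable from D: {D, E, H, Q}.
Only in E's history (ahead): {} — 0.
Only in D's history (behind): {D, H, Q} — 3.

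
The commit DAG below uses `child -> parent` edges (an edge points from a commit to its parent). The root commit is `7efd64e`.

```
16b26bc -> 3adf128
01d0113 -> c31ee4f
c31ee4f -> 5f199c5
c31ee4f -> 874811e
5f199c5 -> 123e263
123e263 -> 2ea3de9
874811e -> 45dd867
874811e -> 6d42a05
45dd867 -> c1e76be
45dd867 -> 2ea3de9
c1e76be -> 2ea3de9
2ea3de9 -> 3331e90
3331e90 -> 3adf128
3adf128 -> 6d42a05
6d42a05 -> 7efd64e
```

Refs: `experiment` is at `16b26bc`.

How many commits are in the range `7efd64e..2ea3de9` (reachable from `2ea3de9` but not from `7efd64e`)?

Reachable from 2ea3de9: {2ea3de9, 3331e90, 3adf128, 6d42a05, 7efd64e}.
Reachable from 7efd64e: {7efd64e}.
In 2ea3de9's history but not 7efd64e's: {2ea3de9, 3331e90, 3adf128, 6d42a05} — 4 commits.

4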